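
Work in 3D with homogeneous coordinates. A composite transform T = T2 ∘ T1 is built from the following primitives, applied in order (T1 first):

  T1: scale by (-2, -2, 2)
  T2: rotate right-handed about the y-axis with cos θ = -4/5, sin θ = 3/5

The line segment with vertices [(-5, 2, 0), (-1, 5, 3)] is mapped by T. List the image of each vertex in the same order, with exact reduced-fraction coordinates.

image vertices: (-8, -4, -6), (2, -10, -6)

T1 scale by (-2, -2, 2): (-5, 2, 0) → (10, -4, 0); (-1, 5, 3) → (2, -10, 6)
T2 rotate right-handed about the y-axis with cos θ = -4/5, sin θ = 3/5: (10, -4, 0) → (-8, -4, -6); (2, -10, 6) → (2, -10, -6)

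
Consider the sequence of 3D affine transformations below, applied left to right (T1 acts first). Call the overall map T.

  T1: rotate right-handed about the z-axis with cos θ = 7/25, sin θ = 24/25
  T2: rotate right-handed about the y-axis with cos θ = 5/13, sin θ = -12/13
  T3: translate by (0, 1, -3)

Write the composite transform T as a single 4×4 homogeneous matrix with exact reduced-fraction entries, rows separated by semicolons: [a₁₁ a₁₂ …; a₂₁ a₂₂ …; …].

T1 = [7/25 -24/25 0 0; 24/25 7/25 0 0; 0 0 1 0; 0 0 0 1]
T2·T1 = [7/65 -24/65 -12/13 0; 24/25 7/25 0 0; 84/325 -288/325 5/13 0; 0 0 0 1]
T3·…·T1 = [7/65 -24/65 -12/13 0; 24/25 7/25 0 1; 84/325 -288/325 5/13 -3; 0 0 0 1]

T = [7/65 -24/65 -12/13 0; 24/25 7/25 0 1; 84/325 -288/325 5/13 -3; 0 0 0 1]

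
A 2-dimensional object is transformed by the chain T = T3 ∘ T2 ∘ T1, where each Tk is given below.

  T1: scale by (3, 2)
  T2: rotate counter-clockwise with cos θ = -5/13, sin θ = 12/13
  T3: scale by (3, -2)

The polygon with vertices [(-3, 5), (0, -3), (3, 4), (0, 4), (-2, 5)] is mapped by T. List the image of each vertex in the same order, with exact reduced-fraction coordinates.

image vertices: (-225/13, 316/13), (216/13, -60/13), (-423/13, -136/13), (-288/13, 80/13), (-270/13, 244/13)

T1 scale by (3, 2): (-3, 5) → (-9, 10); (0, -3) → (0, -6); (3, 4) → (9, 8); (0, 4) → (0, 8); (-2, 5) → (-6, 10)
T2 rotate counter-clockwise with cos θ = -5/13, sin θ = 12/13: (-9, 10) → (-75/13, -158/13); (0, -6) → (72/13, 30/13); (9, 8) → (-141/13, 68/13); (0, 8) → (-96/13, -40/13); (-6, 10) → (-90/13, -122/13)
T3 scale by (3, -2): (-75/13, -158/13) → (-225/13, 316/13); (72/13, 30/13) → (216/13, -60/13); (-141/13, 68/13) → (-423/13, -136/13); (-96/13, -40/13) → (-288/13, 80/13); (-90/13, -122/13) → (-270/13, 244/13)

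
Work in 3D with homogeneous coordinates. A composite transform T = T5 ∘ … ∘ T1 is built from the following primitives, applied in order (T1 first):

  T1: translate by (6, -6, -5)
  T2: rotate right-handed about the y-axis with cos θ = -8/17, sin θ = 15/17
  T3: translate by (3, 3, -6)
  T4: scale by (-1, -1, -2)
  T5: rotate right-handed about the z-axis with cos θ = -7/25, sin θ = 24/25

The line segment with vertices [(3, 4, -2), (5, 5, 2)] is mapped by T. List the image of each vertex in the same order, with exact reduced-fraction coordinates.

image vertices: (-474/425, 3143/425, 362/17), (242/425, 2206/425, 486/17)

T1 translate by (6, -6, -5): (3, 4, -2) → (9, -2, -7); (5, 5, 2) → (11, -1, -3)
T2 rotate right-handed about the y-axis with cos θ = -8/17, sin θ = 15/17: (9, -2, -7) → (-177/17, -2, -79/17); (11, -1, -3) → (-133/17, -1, -141/17)
T3 translate by (3, 3, -6): (-177/17, -2, -79/17) → (-126/17, 1, -181/17); (-133/17, -1, -141/17) → (-82/17, 2, -243/17)
T4 scale by (-1, -1, -2): (-126/17, 1, -181/17) → (126/17, -1, 362/17); (-82/17, 2, -243/17) → (82/17, -2, 486/17)
T5 rotate right-handed about the z-axis with cos θ = -7/25, sin θ = 24/25: (126/17, -1, 362/17) → (-474/425, 3143/425, 362/17); (82/17, -2, 486/17) → (242/425, 2206/425, 486/17)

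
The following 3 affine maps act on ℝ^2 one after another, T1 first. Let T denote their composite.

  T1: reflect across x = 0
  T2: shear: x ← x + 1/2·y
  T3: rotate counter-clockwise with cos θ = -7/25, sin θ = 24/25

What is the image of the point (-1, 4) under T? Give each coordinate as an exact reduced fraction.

T(p) = (-117/25, 44/25)

T1 reflect across x = 0: (-1, 4) → (1, 4)
T2 shear: x ← x + 1/2·y: (1, 4) → (3, 4)
T3 rotate counter-clockwise with cos θ = -7/25, sin θ = 24/25: (3, 4) → (-117/25, 44/25)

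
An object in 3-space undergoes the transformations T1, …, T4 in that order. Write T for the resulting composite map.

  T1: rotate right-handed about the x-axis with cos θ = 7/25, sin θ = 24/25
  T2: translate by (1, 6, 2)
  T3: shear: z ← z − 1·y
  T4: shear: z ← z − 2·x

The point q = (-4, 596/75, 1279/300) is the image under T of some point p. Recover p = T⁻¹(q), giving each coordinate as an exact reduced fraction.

T1 = [1 0 0 0; 0 7/25 -24/25 0; 0 24/25 7/25 0; 0 0 0 1]
T2·T1 = [1 0 0 1; 0 7/25 -24/25 6; 0 24/25 7/25 2; 0 0 0 1]
T3·…·T1 = [1 0 0 1; 0 7/25 -24/25 6; 0 17/25 31/25 -4; 0 0 0 1]
T4·…·T1 = [1 0 0 1; 0 7/25 -24/25 6; -2 17/25 31/25 -6; 0 0 0 1]
det M = 1; M⁻¹ = [1 0 0 -1; 48/25 31/25 24/25 -18/5; 14/25 -17/25 7/25 26/5; 0 0 0 1]
M⁻¹ · (-4, 596/75, 1279/300)ᵀ = (-5, 8/3, -5/4)ᵀ

p = (-5, 8/3, -5/4)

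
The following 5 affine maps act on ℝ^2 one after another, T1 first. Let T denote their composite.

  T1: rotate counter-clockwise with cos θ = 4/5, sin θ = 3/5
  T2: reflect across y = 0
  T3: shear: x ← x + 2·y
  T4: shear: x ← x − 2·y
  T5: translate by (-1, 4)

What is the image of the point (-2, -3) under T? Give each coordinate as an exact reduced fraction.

T(p) = (-4/5, 38/5)

T1 rotate counter-clockwise with cos θ = 4/5, sin θ = 3/5: (-2, -3) → (1/5, -18/5)
T2 reflect across y = 0: (1/5, -18/5) → (1/5, 18/5)
T3 shear: x ← x + 2·y: (1/5, 18/5) → (37/5, 18/5)
T4 shear: x ← x − 2·y: (37/5, 18/5) → (1/5, 18/5)
T5 translate by (-1, 4): (1/5, 18/5) → (-4/5, 38/5)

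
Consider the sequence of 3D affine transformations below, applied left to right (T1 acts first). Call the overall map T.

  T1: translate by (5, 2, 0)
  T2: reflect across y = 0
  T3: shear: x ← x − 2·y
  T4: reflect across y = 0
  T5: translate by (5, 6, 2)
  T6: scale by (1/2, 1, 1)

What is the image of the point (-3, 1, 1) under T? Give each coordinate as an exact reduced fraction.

T(p) = (13/2, 9, 3)

T1 translate by (5, 2, 0): (-3, 1, 1) → (2, 3, 1)
T2 reflect across y = 0: (2, 3, 1) → (2, -3, 1)
T3 shear: x ← x − 2·y: (2, -3, 1) → (8, -3, 1)
T4 reflect across y = 0: (8, -3, 1) → (8, 3, 1)
T5 translate by (5, 6, 2): (8, 3, 1) → (13, 9, 3)
T6 scale by (1/2, 1, 1): (13, 9, 3) → (13/2, 9, 3)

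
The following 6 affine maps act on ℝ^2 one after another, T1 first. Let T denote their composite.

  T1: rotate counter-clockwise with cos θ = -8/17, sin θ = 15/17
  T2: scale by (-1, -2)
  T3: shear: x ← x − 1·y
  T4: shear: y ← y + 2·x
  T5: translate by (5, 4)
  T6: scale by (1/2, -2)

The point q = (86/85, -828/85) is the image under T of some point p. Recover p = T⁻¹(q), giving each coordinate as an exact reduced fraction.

p = (-6/5, 5)

T1 = [-8/17 -15/17 0; 15/17 -8/17 0; 0 0 1]
T2·T1 = [8/17 15/17 0; -30/17 16/17 0; 0 0 1]
T3·…·T1 = [38/17 -1/17 0; -30/17 16/17 0; 0 0 1]
T4·…·T1 = [38/17 -1/17 0; 46/17 14/17 0; 0 0 1]
T5·…·T1 = [38/17 -1/17 5; 46/17 14/17 4; 0 0 1]
T6·…·T1 = [19/17 -1/34 5/2; -92/17 -28/17 -8; 0 0 1]
det M = -2; M⁻¹ = [14/17 -1/68 -37/17; -46/17 -19/34 39/17; 0 0 1]
M⁻¹ · (86/85, -828/85)ᵀ = (-6/5, 5)ᵀ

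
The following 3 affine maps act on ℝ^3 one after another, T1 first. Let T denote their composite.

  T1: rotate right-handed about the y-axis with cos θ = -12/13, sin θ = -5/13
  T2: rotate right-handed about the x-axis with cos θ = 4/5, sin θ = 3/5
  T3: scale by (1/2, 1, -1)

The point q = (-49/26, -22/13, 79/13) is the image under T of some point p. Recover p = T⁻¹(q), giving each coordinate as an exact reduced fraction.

T1 = [-12/13 0 -5/13 0; 0 1 0 0; 5/13 0 -12/13 0; 0 0 0 1]
T2·T1 = [-12/13 0 -5/13 0; -3/13 4/5 36/65 0; 4/13 3/5 -48/65 0; 0 0 0 1]
T3·…·T1 = [-6/13 0 -5/26 0; -3/13 4/5 36/65 0; -4/13 -3/5 48/65 0; 0 0 0 1]
det M = -1/2; M⁻¹ = [-24/13 -3/13 -4/13 0; 0 4/5 -3/5 0; -10/13 36/65 48/65 0; 0 0 0 1]
M⁻¹ · (-49/26, -22/13, 79/13)ᵀ = (2, -5, 5)ᵀ

p = (2, -5, 5)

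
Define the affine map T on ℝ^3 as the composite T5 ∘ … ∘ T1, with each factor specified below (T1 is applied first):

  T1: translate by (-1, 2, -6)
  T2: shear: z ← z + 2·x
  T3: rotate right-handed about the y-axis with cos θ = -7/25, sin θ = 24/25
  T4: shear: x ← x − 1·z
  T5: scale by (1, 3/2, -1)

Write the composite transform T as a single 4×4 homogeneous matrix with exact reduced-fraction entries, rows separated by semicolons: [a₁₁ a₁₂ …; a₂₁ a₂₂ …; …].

T = [79/25 0 31/25 -53/5; 0 3/2 0 3; 38/25 0 7/25 -16/5; 0 0 0 1]

T1 = [1 0 0 -1; 0 1 0 2; 0 0 1 -6; 0 0 0 1]
T2·T1 = [1 0 0 -1; 0 1 0 2; 2 0 1 -8; 0 0 0 1]
T3·…·T1 = [41/25 0 24/25 -37/5; 0 1 0 2; -38/25 0 -7/25 16/5; 0 0 0 1]
T4·…·T1 = [79/25 0 31/25 -53/5; 0 1 0 2; -38/25 0 -7/25 16/5; 0 0 0 1]
T5·…·T1 = [79/25 0 31/25 -53/5; 0 3/2 0 3; 38/25 0 7/25 -16/5; 0 0 0 1]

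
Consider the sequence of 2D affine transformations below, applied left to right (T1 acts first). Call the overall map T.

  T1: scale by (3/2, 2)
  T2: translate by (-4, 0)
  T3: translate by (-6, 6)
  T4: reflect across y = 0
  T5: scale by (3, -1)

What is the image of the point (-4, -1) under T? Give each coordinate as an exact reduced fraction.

T(p) = (-48, 4)

T1 scale by (3/2, 2): (-4, -1) → (-6, -2)
T2 translate by (-4, 0): (-6, -2) → (-10, -2)
T3 translate by (-6, 6): (-10, -2) → (-16, 4)
T4 reflect across y = 0: (-16, 4) → (-16, -4)
T5 scale by (3, -1): (-16, -4) → (-48, 4)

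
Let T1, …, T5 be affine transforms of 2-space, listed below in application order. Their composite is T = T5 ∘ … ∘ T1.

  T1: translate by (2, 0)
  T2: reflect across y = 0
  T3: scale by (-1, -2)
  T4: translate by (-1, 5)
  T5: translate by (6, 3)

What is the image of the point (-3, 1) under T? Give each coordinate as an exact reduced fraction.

T1 translate by (2, 0): (-3, 1) → (-1, 1)
T2 reflect across y = 0: (-1, 1) → (-1, -1)
T3 scale by (-1, -2): (-1, -1) → (1, 2)
T4 translate by (-1, 5): (1, 2) → (0, 7)
T5 translate by (6, 3): (0, 7) → (6, 10)

T(p) = (6, 10)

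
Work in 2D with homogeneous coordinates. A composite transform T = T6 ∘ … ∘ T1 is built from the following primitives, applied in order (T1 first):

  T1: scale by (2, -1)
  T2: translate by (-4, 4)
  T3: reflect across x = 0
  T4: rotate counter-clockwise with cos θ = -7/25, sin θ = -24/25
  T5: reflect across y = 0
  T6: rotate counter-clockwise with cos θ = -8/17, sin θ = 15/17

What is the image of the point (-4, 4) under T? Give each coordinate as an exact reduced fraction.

T1 scale by (2, -1): (-4, 4) → (-8, -4)
T2 translate by (-4, 4): (-8, -4) → (-12, 0)
T3 reflect across x = 0: (-12, 0) → (12, 0)
T4 rotate counter-clockwise with cos θ = -7/25, sin θ = -24/25: (12, 0) → (-84/25, -288/25)
T5 reflect across y = 0: (-84/25, -288/25) → (-84/25, 288/25)
T6 rotate counter-clockwise with cos θ = -8/17, sin θ = 15/17: (-84/25, 288/25) → (-3648/425, -3564/425)

T(p) = (-3648/425, -3564/425)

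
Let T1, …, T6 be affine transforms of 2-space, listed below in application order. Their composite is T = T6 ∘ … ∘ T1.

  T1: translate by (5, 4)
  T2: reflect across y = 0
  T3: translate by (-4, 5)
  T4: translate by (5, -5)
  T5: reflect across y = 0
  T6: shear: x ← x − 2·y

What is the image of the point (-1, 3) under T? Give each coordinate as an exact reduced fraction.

T(p) = (-9, 7)

T1 translate by (5, 4): (-1, 3) → (4, 7)
T2 reflect across y = 0: (4, 7) → (4, -7)
T3 translate by (-4, 5): (4, -7) → (0, -2)
T4 translate by (5, -5): (0, -2) → (5, -7)
T5 reflect across y = 0: (5, -7) → (5, 7)
T6 shear: x ← x − 2·y: (5, 7) → (-9, 7)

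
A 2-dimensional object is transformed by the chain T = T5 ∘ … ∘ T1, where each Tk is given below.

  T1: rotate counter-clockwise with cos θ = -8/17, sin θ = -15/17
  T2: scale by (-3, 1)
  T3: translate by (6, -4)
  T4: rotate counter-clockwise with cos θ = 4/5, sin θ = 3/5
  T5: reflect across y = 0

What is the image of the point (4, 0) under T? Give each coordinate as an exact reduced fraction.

T(p) = (1176/85, -82/85)

T1 rotate counter-clockwise with cos θ = -8/17, sin θ = -15/17: (4, 0) → (-32/17, -60/17)
T2 scale by (-3, 1): (-32/17, -60/17) → (96/17, -60/17)
T3 translate by (6, -4): (96/17, -60/17) → (198/17, -128/17)
T4 rotate counter-clockwise with cos θ = 4/5, sin θ = 3/5: (198/17, -128/17) → (1176/85, 82/85)
T5 reflect across y = 0: (1176/85, 82/85) → (1176/85, -82/85)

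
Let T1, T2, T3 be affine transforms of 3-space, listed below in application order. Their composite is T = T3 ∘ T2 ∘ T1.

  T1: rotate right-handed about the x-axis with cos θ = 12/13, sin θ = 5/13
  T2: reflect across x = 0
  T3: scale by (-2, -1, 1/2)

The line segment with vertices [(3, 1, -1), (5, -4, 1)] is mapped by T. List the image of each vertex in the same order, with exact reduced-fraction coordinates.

T1 rotate right-handed about the x-axis with cos θ = 12/13, sin θ = 5/13: (3, 1, -1) → (3, 17/13, -7/13); (5, -4, 1) → (5, -53/13, -8/13)
T2 reflect across x = 0: (3, 17/13, -7/13) → (-3, 17/13, -7/13); (5, -53/13, -8/13) → (-5, -53/13, -8/13)
T3 scale by (-2, -1, 1/2): (-3, 17/13, -7/13) → (6, -17/13, -7/26); (-5, -53/13, -8/13) → (10, 53/13, -4/13)

image vertices: (6, -17/13, -7/26), (10, 53/13, -4/13)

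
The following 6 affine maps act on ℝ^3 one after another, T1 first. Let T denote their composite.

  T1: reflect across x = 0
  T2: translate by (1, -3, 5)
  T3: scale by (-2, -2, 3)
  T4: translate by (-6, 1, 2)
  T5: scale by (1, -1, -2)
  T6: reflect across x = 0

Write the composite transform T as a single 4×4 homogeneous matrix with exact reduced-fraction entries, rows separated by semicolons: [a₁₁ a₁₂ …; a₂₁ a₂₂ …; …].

T = [-2 0 0 8; 0 2 0 -7; 0 0 -6 -34; 0 0 0 1]

T1 = [-1 0 0 0; 0 1 0 0; 0 0 1 0; 0 0 0 1]
T2·T1 = [-1 0 0 1; 0 1 0 -3; 0 0 1 5; 0 0 0 1]
T3·…·T1 = [2 0 0 -2; 0 -2 0 6; 0 0 3 15; 0 0 0 1]
T4·…·T1 = [2 0 0 -8; 0 -2 0 7; 0 0 3 17; 0 0 0 1]
T5·…·T1 = [2 0 0 -8; 0 2 0 -7; 0 0 -6 -34; 0 0 0 1]
T6·…·T1 = [-2 0 0 8; 0 2 0 -7; 0 0 -6 -34; 0 0 0 1]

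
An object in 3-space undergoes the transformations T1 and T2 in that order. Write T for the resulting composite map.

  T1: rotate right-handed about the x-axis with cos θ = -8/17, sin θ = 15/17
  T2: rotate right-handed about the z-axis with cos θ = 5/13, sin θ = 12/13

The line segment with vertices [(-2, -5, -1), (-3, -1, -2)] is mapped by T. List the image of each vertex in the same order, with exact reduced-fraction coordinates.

T1 rotate right-handed about the x-axis with cos θ = -8/17, sin θ = 15/17: (-2, -5, -1) → (-2, 55/17, -67/17); (-3, -1, -2) → (-3, 38/17, 1/17)
T2 rotate right-handed about the z-axis with cos θ = 5/13, sin θ = 12/13: (-2, 55/17, -67/17) → (-830/221, -133/221, -67/17); (-3, 38/17, 1/17) → (-711/221, -422/221, 1/17)

image vertices: (-830/221, -133/221, -67/17), (-711/221, -422/221, 1/17)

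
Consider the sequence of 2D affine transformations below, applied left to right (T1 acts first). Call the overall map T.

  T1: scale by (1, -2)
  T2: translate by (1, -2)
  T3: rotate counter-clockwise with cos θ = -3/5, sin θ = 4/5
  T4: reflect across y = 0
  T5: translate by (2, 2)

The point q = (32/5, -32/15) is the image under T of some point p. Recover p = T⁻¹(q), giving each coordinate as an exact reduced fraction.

T1 = [1 0 0; 0 -2 0; 0 0 1]
T2·T1 = [1 0 1; 0 -2 -2; 0 0 1]
T3·…·T1 = [-3/5 8/5 1; 4/5 6/5 2; 0 0 1]
T4·…·T1 = [-3/5 8/5 1; -4/5 -6/5 -2; 0 0 1]
T5·…·T1 = [-3/5 8/5 3; -4/5 -6/5 0; 0 0 1]
det M = 2; M⁻¹ = [-3/5 -4/5 9/5; 2/5 -3/10 -6/5; 0 0 1]
M⁻¹ · (32/5, -32/15)ᵀ = (-1/3, 2)ᵀ

p = (-1/3, 2)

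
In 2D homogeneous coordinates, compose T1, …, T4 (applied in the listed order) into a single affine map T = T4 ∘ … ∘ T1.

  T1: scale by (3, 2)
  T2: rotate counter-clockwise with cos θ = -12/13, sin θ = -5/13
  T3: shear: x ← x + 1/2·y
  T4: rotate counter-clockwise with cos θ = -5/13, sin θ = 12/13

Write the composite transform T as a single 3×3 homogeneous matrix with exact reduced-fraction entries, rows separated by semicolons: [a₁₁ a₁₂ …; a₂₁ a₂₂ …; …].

T1 = [3 0 0; 0 2 0; 0 0 1]
T2·T1 = [-36/13 10/13 0; -15/13 -24/13 0; 0 0 1]
T3·…·T1 = [-87/26 -2/13 0; -15/13 -24/13 0; 0 0 1]
T4·…·T1 = [795/338 298/169 0; -447/169 96/169 0; 0 0 1]

T = [795/338 298/169 0; -447/169 96/169 0; 0 0 1]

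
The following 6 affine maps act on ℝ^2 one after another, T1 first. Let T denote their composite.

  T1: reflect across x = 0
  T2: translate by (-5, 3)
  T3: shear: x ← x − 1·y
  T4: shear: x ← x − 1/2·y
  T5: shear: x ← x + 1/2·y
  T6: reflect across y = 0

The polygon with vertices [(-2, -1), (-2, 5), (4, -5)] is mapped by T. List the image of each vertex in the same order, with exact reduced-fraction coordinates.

image vertices: (-5, -2), (-11, -8), (-7, 2)

T1 reflect across x = 0: (-2, -1) → (2, -1); (-2, 5) → (2, 5); (4, -5) → (-4, -5)
T2 translate by (-5, 3): (2, -1) → (-3, 2); (2, 5) → (-3, 8); (-4, -5) → (-9, -2)
T3 shear: x ← x − 1·y: (-3, 2) → (-5, 2); (-3, 8) → (-11, 8); (-9, -2) → (-7, -2)
T4 shear: x ← x − 1/2·y: (-5, 2) → (-6, 2); (-11, 8) → (-15, 8); (-7, -2) → (-6, -2)
T5 shear: x ← x + 1/2·y: (-6, 2) → (-5, 2); (-15, 8) → (-11, 8); (-6, -2) → (-7, -2)
T6 reflect across y = 0: (-5, 2) → (-5, -2); (-11, 8) → (-11, -8); (-7, -2) → (-7, 2)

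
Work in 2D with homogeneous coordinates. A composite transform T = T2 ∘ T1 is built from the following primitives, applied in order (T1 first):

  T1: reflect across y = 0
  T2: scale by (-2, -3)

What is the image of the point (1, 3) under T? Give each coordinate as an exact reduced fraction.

T1 reflect across y = 0: (1, 3) → (1, -3)
T2 scale by (-2, -3): (1, -3) → (-2, 9)

T(p) = (-2, 9)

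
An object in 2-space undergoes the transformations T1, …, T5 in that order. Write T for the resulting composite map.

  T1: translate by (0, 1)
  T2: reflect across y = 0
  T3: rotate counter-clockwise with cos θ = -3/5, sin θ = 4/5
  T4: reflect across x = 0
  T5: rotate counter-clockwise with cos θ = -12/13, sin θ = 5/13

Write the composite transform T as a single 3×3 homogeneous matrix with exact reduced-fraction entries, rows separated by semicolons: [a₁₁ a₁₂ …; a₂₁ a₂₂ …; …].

T1 = [1 0 0; 0 1 1; 0 0 1]
T2·T1 = [1 0 0; 0 -1 -1; 0 0 1]
T3·…·T1 = [-3/5 4/5 4/5; 4/5 3/5 3/5; 0 0 1]
T4·…·T1 = [3/5 -4/5 -4/5; 4/5 3/5 3/5; 0 0 1]
T5·…·T1 = [-56/65 33/65 33/65; -33/65 -56/65 -56/65; 0 0 1]

T = [-56/65 33/65 33/65; -33/65 -56/65 -56/65; 0 0 1]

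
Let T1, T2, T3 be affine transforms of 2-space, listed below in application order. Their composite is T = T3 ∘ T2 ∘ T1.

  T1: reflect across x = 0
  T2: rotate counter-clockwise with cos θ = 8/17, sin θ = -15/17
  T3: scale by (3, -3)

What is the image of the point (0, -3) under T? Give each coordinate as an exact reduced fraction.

T1 reflect across x = 0: (0, -3) → (0, -3)
T2 rotate counter-clockwise with cos θ = 8/17, sin θ = -15/17: (0, -3) → (-45/17, -24/17)
T3 scale by (3, -3): (-45/17, -24/17) → (-135/17, 72/17)

T(p) = (-135/17, 72/17)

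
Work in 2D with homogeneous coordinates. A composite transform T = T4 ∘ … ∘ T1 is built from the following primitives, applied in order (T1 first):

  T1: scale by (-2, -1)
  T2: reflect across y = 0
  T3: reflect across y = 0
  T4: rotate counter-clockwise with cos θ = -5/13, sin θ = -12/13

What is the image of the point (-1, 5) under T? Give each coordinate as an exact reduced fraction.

T(p) = (-70/13, 1/13)

T1 scale by (-2, -1): (-1, 5) → (2, -5)
T2 reflect across y = 0: (2, -5) → (2, 5)
T3 reflect across y = 0: (2, 5) → (2, -5)
T4 rotate counter-clockwise with cos θ = -5/13, sin θ = -12/13: (2, -5) → (-70/13, 1/13)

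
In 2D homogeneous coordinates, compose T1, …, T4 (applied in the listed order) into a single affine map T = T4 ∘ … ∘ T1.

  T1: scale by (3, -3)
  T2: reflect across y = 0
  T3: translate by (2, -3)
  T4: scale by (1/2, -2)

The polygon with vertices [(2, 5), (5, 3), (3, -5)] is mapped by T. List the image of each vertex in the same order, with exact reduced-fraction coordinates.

image vertices: (4, -24), (17/2, -12), (11/2, 36)

T1 scale by (3, -3): (2, 5) → (6, -15); (5, 3) → (15, -9); (3, -5) → (9, 15)
T2 reflect across y = 0: (6, -15) → (6, 15); (15, -9) → (15, 9); (9, 15) → (9, -15)
T3 translate by (2, -3): (6, 15) → (8, 12); (15, 9) → (17, 6); (9, -15) → (11, -18)
T4 scale by (1/2, -2): (8, 12) → (4, -24); (17, 6) → (17/2, -12); (11, -18) → (11/2, 36)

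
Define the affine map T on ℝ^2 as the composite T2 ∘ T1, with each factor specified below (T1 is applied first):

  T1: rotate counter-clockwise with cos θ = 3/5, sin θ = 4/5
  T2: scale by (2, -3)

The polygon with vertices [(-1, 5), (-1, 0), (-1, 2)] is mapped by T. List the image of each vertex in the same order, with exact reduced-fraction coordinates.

image vertices: (-46/5, -33/5), (-6/5, 12/5), (-22/5, -6/5)

T1 rotate counter-clockwise with cos θ = 3/5, sin θ = 4/5: (-1, 5) → (-23/5, 11/5); (-1, 0) → (-3/5, -4/5); (-1, 2) → (-11/5, 2/5)
T2 scale by (2, -3): (-23/5, 11/5) → (-46/5, -33/5); (-3/5, -4/5) → (-6/5, 12/5); (-11/5, 2/5) → (-22/5, -6/5)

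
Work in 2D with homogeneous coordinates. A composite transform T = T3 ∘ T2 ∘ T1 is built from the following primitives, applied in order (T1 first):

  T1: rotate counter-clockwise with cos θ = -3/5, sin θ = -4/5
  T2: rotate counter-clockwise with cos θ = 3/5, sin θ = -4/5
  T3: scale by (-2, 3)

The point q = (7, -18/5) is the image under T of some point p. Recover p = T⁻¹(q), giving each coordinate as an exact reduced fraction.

T1 = [-3/5 4/5 0; -4/5 -3/5 0; 0 0 1]
T2·T1 = [-1 0 0; 0 -1 0; 0 0 1]
T3·…·T1 = [2 0 0; 0 -3 0; 0 0 1]
det M = -6; M⁻¹ = [1/2 0 0; 0 -1/3 0; 0 0 1]
M⁻¹ · (7, -18/5)ᵀ = (7/2, 6/5)ᵀ

p = (7/2, 6/5)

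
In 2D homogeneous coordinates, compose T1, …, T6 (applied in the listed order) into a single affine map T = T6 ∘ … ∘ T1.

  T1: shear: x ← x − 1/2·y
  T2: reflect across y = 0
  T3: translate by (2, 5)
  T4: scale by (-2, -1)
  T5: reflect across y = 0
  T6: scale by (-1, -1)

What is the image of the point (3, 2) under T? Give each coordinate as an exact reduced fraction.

T(p) = (8, -3)

T1 shear: x ← x − 1/2·y: (3, 2) → (2, 2)
T2 reflect across y = 0: (2, 2) → (2, -2)
T3 translate by (2, 5): (2, -2) → (4, 3)
T4 scale by (-2, -1): (4, 3) → (-8, -3)
T5 reflect across y = 0: (-8, -3) → (-8, 3)
T6 scale by (-1, -1): (-8, 3) → (8, -3)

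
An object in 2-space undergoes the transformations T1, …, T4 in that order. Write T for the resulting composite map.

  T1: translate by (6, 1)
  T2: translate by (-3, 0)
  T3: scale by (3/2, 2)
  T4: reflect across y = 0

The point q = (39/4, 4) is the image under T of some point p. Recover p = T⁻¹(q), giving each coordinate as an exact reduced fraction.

T1 = [1 0 6; 0 1 1; 0 0 1]
T2·T1 = [1 0 3; 0 1 1; 0 0 1]
T3·…·T1 = [3/2 0 9/2; 0 2 2; 0 0 1]
T4·…·T1 = [3/2 0 9/2; 0 -2 -2; 0 0 1]
det M = -3; M⁻¹ = [2/3 0 -3; 0 -1/2 -1; 0 0 1]
M⁻¹ · (39/4, 4)ᵀ = (7/2, -3)ᵀ

p = (7/2, -3)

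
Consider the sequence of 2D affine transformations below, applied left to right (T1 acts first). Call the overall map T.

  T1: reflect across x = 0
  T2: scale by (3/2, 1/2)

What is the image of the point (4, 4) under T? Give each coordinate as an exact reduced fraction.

T(p) = (-6, 2)

T1 reflect across x = 0: (4, 4) → (-4, 4)
T2 scale by (3/2, 1/2): (-4, 4) → (-6, 2)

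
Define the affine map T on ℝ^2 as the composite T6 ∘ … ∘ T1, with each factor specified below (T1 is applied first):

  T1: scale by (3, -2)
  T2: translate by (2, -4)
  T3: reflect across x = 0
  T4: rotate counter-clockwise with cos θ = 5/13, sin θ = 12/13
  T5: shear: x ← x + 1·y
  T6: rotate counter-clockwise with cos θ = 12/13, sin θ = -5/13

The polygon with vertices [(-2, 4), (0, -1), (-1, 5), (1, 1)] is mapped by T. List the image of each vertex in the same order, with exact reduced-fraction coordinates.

T1 scale by (3, -2): (-2, 4) → (-6, -8); (0, -1) → (0, 2); (-1, 5) → (-3, -10); (1, 1) → (3, -2)
T2 translate by (2, -4): (-6, -8) → (-4, -12); (0, 2) → (2, -2); (-3, -10) → (-1, -14); (3, -2) → (5, -6)
T3 reflect across x = 0: (-4, -12) → (4, -12); (2, -2) → (-2, -2); (-1, -14) → (1, -14); (5, -6) → (-5, -6)
T4 rotate counter-clockwise with cos θ = 5/13, sin θ = 12/13: (4, -12) → (164/13, -12/13); (-2, -2) → (14/13, -34/13); (1, -14) → (173/13, -58/13); (-5, -6) → (47/13, -90/13)
T5 shear: x ← x + 1·y: (164/13, -12/13) → (152/13, -12/13); (14/13, -34/13) → (-20/13, -34/13); (173/13, -58/13) → (115/13, -58/13); (47/13, -90/13) → (-43/13, -90/13)
T6 rotate counter-clockwise with cos θ = 12/13, sin θ = -5/13: (152/13, -12/13) → (1764/169, -904/169); (-20/13, -34/13) → (-410/169, -308/169); (115/13, -58/13) → (1090/169, -1271/169); (-43/13, -90/13) → (-966/169, -865/169)

image vertices: (1764/169, -904/169), (-410/169, -308/169), (1090/169, -1271/169), (-966/169, -865/169)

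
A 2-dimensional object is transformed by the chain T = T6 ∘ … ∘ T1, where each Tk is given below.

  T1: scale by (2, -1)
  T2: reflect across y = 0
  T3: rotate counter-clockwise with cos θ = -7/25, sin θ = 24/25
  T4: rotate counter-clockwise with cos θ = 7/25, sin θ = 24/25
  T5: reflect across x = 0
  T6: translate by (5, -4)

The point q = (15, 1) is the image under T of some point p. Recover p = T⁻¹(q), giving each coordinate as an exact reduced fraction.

p = (5, -5)

T1 = [2 0 0; 0 -1 0; 0 0 1]
T2·T1 = [2 0 0; 0 1 0; 0 0 1]
T3·…·T1 = [-14/25 -24/25 0; 48/25 -7/25 0; 0 0 1]
T4·…·T1 = [-2 0 0; 0 -1 0; 0 0 1]
T5·…·T1 = [2 0 0; 0 -1 0; 0 0 1]
T6·…·T1 = [2 0 5; 0 -1 -4; 0 0 1]
det M = -2; M⁻¹ = [1/2 0 -5/2; 0 -1 -4; 0 0 1]
M⁻¹ · (15, 1)ᵀ = (5, -5)ᵀ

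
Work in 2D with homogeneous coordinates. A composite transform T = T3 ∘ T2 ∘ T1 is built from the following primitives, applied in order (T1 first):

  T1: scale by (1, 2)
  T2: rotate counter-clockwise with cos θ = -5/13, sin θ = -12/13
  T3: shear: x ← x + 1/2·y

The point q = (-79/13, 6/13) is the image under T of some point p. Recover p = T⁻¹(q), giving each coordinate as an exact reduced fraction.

T1 = [1 0 0; 0 2 0; 0 0 1]
T2·T1 = [-5/13 24/13 0; -12/13 -10/13 0; 0 0 1]
T3·…·T1 = [-11/13 19/13 0; -12/13 -10/13 0; 0 0 1]
det M = 2; M⁻¹ = [-5/13 -19/26 0; 6/13 -11/26 0; 0 0 1]
M⁻¹ · (-79/13, 6/13)ᵀ = (2, -3)ᵀ

p = (2, -3)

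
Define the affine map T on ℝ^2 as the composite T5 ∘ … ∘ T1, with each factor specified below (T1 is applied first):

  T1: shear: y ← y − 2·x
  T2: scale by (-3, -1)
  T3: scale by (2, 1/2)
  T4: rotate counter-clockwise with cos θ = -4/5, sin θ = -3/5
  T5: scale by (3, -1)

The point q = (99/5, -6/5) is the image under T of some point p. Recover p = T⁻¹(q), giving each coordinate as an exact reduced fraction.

T1 = [1 0 0; -2 1 0; 0 0 1]
T2·T1 = [-3 0 0; 2 -1 0; 0 0 1]
T3·…·T1 = [-6 0 0; 1 -1/2 0; 0 0 1]
T4·…·T1 = [27/5 -3/10 0; 14/5 2/5 0; 0 0 1]
T5·…·T1 = [81/5 -9/10 0; -14/5 -2/5 0; 0 0 1]
det M = -9; M⁻¹ = [2/45 -1/10 0; -14/45 -9/5 0; 0 0 1]
M⁻¹ · (99/5, -6/5)ᵀ = (1, -4)ᵀ

p = (1, -4)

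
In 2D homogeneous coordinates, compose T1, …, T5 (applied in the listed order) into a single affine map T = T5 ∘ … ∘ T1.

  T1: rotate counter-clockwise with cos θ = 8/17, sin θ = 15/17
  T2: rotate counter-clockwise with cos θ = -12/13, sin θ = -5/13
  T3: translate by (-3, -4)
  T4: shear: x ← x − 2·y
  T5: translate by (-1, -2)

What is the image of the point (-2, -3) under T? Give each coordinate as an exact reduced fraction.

T(p) = (-740/221, -823/221)

T1 rotate counter-clockwise with cos θ = 8/17, sin θ = 15/17: (-2, -3) → (29/17, -54/17)
T2 rotate counter-clockwise with cos θ = -12/13, sin θ = -5/13: (29/17, -54/17) → (-618/221, 503/221)
T3 translate by (-3, -4): (-618/221, 503/221) → (-1281/221, -381/221)
T4 shear: x ← x − 2·y: (-1281/221, -381/221) → (-519/221, -381/221)
T5 translate by (-1, -2): (-519/221, -381/221) → (-740/221, -823/221)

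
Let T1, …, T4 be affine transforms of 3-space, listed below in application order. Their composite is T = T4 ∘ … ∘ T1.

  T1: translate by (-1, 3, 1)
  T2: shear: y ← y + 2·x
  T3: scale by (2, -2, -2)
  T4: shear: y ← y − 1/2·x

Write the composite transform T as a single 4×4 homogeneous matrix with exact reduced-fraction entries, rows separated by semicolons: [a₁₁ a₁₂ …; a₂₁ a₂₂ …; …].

T = [2 0 0 -2; -5 -2 0 -1; 0 0 -2 -2; 0 0 0 1]

T1 = [1 0 0 -1; 0 1 0 3; 0 0 1 1; 0 0 0 1]
T2·T1 = [1 0 0 -1; 2 1 0 1; 0 0 1 1; 0 0 0 1]
T3·…·T1 = [2 0 0 -2; -4 -2 0 -2; 0 0 -2 -2; 0 0 0 1]
T4·…·T1 = [2 0 0 -2; -5 -2 0 -1; 0 0 -2 -2; 0 0 0 1]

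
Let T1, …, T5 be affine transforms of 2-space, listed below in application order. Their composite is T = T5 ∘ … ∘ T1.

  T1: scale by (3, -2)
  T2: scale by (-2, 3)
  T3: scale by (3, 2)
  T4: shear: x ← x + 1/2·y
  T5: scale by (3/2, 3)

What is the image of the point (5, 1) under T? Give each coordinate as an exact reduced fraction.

T1 scale by (3, -2): (5, 1) → (15, -2)
T2 scale by (-2, 3): (15, -2) → (-30, -6)
T3 scale by (3, 2): (-30, -6) → (-90, -12)
T4 shear: x ← x + 1/2·y: (-90, -12) → (-96, -12)
T5 scale by (3/2, 3): (-96, -12) → (-144, -36)

T(p) = (-144, -36)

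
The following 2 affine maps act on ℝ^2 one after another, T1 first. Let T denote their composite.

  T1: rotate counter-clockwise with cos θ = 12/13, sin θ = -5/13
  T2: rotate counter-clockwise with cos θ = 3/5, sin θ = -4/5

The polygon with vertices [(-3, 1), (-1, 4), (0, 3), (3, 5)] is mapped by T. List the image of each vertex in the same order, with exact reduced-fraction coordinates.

image vertices: (3/13, 41/13), (236/65, 127/65), (189/65, 48/65), (363/65, -109/65)

T1 rotate counter-clockwise with cos θ = 12/13, sin θ = -5/13: (-3, 1) → (-31/13, 27/13); (-1, 4) → (8/13, 53/13); (0, 3) → (15/13, 36/13); (3, 5) → (61/13, 45/13)
T2 rotate counter-clockwise with cos θ = 3/5, sin θ = -4/5: (-31/13, 27/13) → (3/13, 41/13); (8/13, 53/13) → (236/65, 127/65); (15/13, 36/13) → (189/65, 48/65); (61/13, 45/13) → (363/65, -109/65)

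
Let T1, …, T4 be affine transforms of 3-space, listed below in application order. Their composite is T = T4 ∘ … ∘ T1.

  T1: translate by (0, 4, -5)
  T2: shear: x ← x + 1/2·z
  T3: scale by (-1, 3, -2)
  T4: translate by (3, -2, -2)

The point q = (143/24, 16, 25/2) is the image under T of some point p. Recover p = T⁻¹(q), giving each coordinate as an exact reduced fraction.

T1 = [1 0 0 0; 0 1 0 4; 0 0 1 -5; 0 0 0 1]
T2·T1 = [1 0 1/2 -5/2; 0 1 0 4; 0 0 1 -5; 0 0 0 1]
T3·…·T1 = [-1 0 -1/2 5/2; 0 3 0 12; 0 0 -2 10; 0 0 0 1]
T4·…·T1 = [-1 0 -1/2 11/2; 0 3 0 10; 0 0 -2 8; 0 0 0 1]
det M = 6; M⁻¹ = [-1 0 1/4 7/2; 0 1/3 0 -10/3; 0 0 -1/2 4; 0 0 0 1]
M⁻¹ · (143/24, 16, 25/2)ᵀ = (2/3, 2, -9/4)ᵀ

p = (2/3, 2, -9/4)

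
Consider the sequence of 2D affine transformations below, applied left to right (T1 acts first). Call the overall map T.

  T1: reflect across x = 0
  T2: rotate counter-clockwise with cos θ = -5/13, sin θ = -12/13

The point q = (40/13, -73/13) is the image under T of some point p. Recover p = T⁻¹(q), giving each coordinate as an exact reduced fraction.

p = (-4, 5)

T1 = [-1 0 0; 0 1 0; 0 0 1]
T2·T1 = [5/13 12/13 0; 12/13 -5/13 0; 0 0 1]
det M = -1; M⁻¹ = [5/13 12/13 0; 12/13 -5/13 0; 0 0 1]
M⁻¹ · (40/13, -73/13)ᵀ = (-4, 5)ᵀ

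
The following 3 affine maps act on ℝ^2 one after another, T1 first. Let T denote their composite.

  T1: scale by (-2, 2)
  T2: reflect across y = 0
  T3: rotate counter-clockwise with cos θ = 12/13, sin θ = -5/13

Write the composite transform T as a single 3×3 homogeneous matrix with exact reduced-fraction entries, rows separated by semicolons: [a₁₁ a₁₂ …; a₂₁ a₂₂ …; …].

T1 = [-2 0 0; 0 2 0; 0 0 1]
T2·T1 = [-2 0 0; 0 -2 0; 0 0 1]
T3·…·T1 = [-24/13 -10/13 0; 10/13 -24/13 0; 0 0 1]

T = [-24/13 -10/13 0; 10/13 -24/13 0; 0 0 1]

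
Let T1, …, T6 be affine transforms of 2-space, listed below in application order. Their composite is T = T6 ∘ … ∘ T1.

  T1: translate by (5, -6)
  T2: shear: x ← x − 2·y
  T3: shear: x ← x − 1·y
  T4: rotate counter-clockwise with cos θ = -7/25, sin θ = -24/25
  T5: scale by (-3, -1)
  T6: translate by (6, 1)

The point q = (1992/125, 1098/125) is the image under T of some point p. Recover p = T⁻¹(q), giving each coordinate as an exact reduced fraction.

p = (2/5, 5)

T1 = [1 0 5; 0 1 -6; 0 0 1]
T2·T1 = [1 -2 17; 0 1 -6; 0 0 1]
T3·…·T1 = [1 -3 23; 0 1 -6; 0 0 1]
T4·…·T1 = [-7/25 9/5 -61/5; -24/25 13/5 -102/5; 0 0 1]
T5·…·T1 = [21/25 -27/5 183/5; 24/25 -13/5 102/5; 0 0 1]
T6·…·T1 = [21/25 -27/5 213/5; 24/25 -13/5 107/5; 0 0 1]
det M = 3; M⁻¹ = [-13/15 9/5 -8/5; -8/25 7/25 191/25; 0 0 1]
M⁻¹ · (1992/125, 1098/125)ᵀ = (2/5, 5)ᵀ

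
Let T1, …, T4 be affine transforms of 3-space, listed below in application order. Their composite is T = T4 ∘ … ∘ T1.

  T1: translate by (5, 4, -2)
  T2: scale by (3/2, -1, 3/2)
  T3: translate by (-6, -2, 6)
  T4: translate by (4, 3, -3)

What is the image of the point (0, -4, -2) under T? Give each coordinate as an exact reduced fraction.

T1 translate by (5, 4, -2): (0, -4, -2) → (5, 0, -4)
T2 scale by (3/2, -1, 3/2): (5, 0, -4) → (15/2, 0, -6)
T3 translate by (-6, -2, 6): (15/2, 0, -6) → (3/2, -2, 0)
T4 translate by (4, 3, -3): (3/2, -2, 0) → (11/2, 1, -3)

T(p) = (11/2, 1, -3)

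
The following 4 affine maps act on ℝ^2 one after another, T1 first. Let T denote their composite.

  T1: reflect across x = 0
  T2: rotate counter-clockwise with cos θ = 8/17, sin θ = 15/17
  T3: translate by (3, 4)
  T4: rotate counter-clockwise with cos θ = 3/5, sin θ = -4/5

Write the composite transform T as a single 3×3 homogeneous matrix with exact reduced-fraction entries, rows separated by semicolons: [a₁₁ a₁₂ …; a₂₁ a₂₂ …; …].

T1 = [-1 0 0; 0 1 0; 0 0 1]
T2·T1 = [-8/17 -15/17 0; -15/17 8/17 0; 0 0 1]
T3·…·T1 = [-8/17 -15/17 3; -15/17 8/17 4; 0 0 1]
T4·…·T1 = [-84/85 -13/85 5; -13/85 84/85 0; 0 0 1]

T = [-84/85 -13/85 5; -13/85 84/85 0; 0 0 1]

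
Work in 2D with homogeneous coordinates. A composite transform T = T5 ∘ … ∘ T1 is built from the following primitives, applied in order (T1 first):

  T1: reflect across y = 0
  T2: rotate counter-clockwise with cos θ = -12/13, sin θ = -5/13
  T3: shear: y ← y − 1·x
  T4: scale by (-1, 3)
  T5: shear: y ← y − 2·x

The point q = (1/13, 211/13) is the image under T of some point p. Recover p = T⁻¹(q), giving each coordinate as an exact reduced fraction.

p = (-2, 5)

T1 = [1 0 0; 0 -1 0; 0 0 1]
T2·T1 = [-12/13 -5/13 0; -5/13 12/13 0; 0 0 1]
T3·…·T1 = [-12/13 -5/13 0; 7/13 17/13 0; 0 0 1]
T4·…·T1 = [12/13 5/13 0; 21/13 51/13 0; 0 0 1]
T5·…·T1 = [12/13 5/13 0; -3/13 41/13 0; 0 0 1]
det M = 3; M⁻¹ = [41/39 -5/39 0; 1/13 4/13 0; 0 0 1]
M⁻¹ · (1/13, 211/13)ᵀ = (-2, 5)ᵀ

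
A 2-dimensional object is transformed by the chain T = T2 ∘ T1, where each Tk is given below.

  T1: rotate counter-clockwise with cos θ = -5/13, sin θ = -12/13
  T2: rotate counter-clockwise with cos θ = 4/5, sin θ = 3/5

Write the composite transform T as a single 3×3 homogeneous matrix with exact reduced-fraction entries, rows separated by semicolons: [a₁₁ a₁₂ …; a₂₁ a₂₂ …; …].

T = [16/65 63/65 0; -63/65 16/65 0; 0 0 1]

T1 = [-5/13 12/13 0; -12/13 -5/13 0; 0 0 1]
T2·T1 = [16/65 63/65 0; -63/65 16/65 0; 0 0 1]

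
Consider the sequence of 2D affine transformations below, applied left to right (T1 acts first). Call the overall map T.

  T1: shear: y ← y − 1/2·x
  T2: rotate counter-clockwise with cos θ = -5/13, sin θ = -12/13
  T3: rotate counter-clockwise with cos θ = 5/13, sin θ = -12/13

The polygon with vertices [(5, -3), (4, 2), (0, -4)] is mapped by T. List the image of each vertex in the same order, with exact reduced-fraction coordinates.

image vertices: (-5, 11/2), (-4, 0), (0, 4)

T1 shear: y ← y − 1/2·x: (5, -3) → (5, -11/2); (4, 2) → (4, 0); (0, -4) → (0, -4)
T2 rotate counter-clockwise with cos θ = -5/13, sin θ = -12/13: (5, -11/2) → (-7, -5/2); (4, 0) → (-20/13, -48/13); (0, -4) → (-48/13, 20/13)
T3 rotate counter-clockwise with cos θ = 5/13, sin θ = -12/13: (-7, -5/2) → (-5, 11/2); (-20/13, -48/13) → (-4, 0); (-48/13, 20/13) → (0, 4)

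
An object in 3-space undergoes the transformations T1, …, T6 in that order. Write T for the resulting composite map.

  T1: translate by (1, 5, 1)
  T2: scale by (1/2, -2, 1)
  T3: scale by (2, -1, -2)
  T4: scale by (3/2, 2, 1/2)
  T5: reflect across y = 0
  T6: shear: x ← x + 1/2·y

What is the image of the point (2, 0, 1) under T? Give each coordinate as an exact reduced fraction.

T1 translate by (1, 5, 1): (2, 0, 1) → (3, 5, 2)
T2 scale by (1/2, -2, 1): (3, 5, 2) → (3/2, -10, 2)
T3 scale by (2, -1, -2): (3/2, -10, 2) → (3, 10, -4)
T4 scale by (3/2, 2, 1/2): (3, 10, -4) → (9/2, 20, -2)
T5 reflect across y = 0: (9/2, 20, -2) → (9/2, -20, -2)
T6 shear: x ← x + 1/2·y: (9/2, -20, -2) → (-11/2, -20, -2)

T(p) = (-11/2, -20, -2)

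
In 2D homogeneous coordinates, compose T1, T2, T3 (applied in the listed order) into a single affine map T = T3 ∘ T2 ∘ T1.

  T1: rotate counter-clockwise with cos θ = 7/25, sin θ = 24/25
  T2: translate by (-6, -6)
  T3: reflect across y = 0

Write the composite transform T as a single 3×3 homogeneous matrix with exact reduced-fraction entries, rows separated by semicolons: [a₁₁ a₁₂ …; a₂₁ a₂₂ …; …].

T = [7/25 -24/25 -6; -24/25 -7/25 6; 0 0 1]

T1 = [7/25 -24/25 0; 24/25 7/25 0; 0 0 1]
T2·T1 = [7/25 -24/25 -6; 24/25 7/25 -6; 0 0 1]
T3·…·T1 = [7/25 -24/25 -6; -24/25 -7/25 6; 0 0 1]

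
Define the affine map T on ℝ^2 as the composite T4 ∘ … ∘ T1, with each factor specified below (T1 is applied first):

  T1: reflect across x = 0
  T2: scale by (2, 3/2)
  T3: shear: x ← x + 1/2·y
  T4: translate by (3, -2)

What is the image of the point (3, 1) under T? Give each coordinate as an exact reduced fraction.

T1 reflect across x = 0: (3, 1) → (-3, 1)
T2 scale by (2, 3/2): (-3, 1) → (-6, 3/2)
T3 shear: x ← x + 1/2·y: (-6, 3/2) → (-21/4, 3/2)
T4 translate by (3, -2): (-21/4, 3/2) → (-9/4, -1/2)

T(p) = (-9/4, -1/2)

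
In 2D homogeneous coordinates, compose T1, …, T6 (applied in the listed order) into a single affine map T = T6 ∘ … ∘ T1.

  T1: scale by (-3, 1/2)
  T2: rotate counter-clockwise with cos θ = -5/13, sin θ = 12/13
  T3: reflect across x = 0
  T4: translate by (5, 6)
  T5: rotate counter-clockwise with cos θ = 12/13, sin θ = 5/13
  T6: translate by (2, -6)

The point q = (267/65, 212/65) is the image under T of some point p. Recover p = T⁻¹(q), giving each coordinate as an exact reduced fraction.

T1 = [-3 0 0; 0 1/2 0; 0 0 1]
T2·T1 = [15/13 -6/13 0; -36/13 -5/26 0; 0 0 1]
T3·…·T1 = [-15/13 6/13 0; -36/13 -5/26 0; 0 0 1]
T4·…·T1 = [-15/13 6/13 5; -36/13 -5/26 6; 0 0 1]
T5·…·T1 = [0 1/2 30/13; -3 0 97/13; 0 0 1]
T6·…·T1 = [0 1/2 56/13; -3 0 19/13; 0 0 1]
det M = 3/2; M⁻¹ = [0 -1/3 19/39; 2 0 -112/13; 0 0 1]
M⁻¹ · (267/65, 212/65)ᵀ = (-3/5, -2/5)ᵀ

p = (-3/5, -2/5)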